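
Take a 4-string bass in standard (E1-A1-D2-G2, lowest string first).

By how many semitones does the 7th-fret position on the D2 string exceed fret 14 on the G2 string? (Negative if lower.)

D2 at fret 7 → A2 (MIDI 45); G2 at fret 14 → A3 (MIDI 57).
45 − 57 = -12, so the two pitches are 12 semitones apart.

-12 semitones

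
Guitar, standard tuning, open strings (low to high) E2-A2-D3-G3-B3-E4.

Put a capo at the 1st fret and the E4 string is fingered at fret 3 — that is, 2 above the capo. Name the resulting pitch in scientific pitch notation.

G4

The capo raises the open E4 by 1 semitone to F4; fretting 2 more gives E4 + 1 + 2 = E4 + 3 semitones = G4.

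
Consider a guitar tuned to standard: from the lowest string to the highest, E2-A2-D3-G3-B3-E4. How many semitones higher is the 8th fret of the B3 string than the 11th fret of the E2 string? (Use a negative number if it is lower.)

16 semitones

B3 at fret 8 → G4 (MIDI 67); E2 at fret 11 → D#3 (MIDI 51).
67 − 51 = 16, so the two pitches are 16 semitones apart.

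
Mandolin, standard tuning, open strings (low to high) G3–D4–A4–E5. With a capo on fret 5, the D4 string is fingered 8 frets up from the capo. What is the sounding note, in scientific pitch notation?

The capo raises the open D4 by 5 semitones to G4; fretting 8 more gives D4 + 5 + 8 = D4 + 13 semitones = D♯5.
(Also written E♭.)

D♯5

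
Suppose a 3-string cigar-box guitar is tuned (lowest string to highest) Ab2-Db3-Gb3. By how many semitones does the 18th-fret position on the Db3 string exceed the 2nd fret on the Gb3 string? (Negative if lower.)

11 semitones

Db3 at fret 18 → G4 (MIDI 67); Gb3 at fret 2 → Ab3 (MIDI 56).
67 − 56 = 11, so the two pitches are 11 semitones apart.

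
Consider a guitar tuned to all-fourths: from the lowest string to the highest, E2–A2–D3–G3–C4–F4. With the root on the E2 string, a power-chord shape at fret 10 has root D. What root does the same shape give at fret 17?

Moving from fret 10 to fret 17 shifts the root by 7 semitones.
D up 7 semitones is A.

A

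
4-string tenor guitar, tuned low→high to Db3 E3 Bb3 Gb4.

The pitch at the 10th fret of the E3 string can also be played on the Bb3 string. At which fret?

Fret 10 on E3 is MIDI 52 + 10 = 62 (D4). On the Bb3 string (open MIDI 58), that pitch is 62 − 58 = fret 4.

4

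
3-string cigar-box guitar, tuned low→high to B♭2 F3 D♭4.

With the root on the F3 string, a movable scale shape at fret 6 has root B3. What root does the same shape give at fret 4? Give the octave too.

A3

Moving from fret 6 to fret 4 shifts the root by -2 semitones.
B3 down 2 semitones is A3.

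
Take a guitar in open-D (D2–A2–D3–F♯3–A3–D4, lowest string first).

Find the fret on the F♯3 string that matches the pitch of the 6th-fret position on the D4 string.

Fret 6 on D4 is MIDI 62 + 6 = 68 (G♯4). On the F♯3 string (open MIDI 54), that pitch is 68 − 54 = fret 14.

14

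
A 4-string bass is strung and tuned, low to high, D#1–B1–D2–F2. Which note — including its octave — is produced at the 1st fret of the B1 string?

B1 is MIDI 35. Adding 1 gives 36, which is C2.

C2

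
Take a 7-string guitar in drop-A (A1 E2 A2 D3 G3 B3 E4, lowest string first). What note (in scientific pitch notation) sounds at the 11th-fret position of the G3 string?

F♯4

G3 is MIDI 55. Adding 11 gives 66, which is F♯4.
(Equivalently spelled G♭4.)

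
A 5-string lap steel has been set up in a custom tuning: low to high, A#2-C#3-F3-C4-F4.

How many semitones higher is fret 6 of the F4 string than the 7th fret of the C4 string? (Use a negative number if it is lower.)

4 semitones

F4 at fret 6 → B4 (MIDI 71); C4 at fret 7 → G4 (MIDI 67).
71 − 67 = 4, so the two pitches are 4 semitones apart.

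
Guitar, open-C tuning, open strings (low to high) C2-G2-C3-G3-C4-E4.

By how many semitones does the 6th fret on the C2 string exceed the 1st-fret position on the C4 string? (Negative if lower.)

C2 at fret 6 → F#2 (MIDI 42); C4 at fret 1 → C#4 (MIDI 61).
42 − 61 = -19, so the two pitches are 19 semitones apart.

-19 semitones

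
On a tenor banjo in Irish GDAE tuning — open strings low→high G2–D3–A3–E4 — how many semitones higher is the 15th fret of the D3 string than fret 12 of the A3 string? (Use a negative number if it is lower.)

-4 semitones

D3 at fret 15 → F4 (MIDI 65); A3 at fret 12 → A4 (MIDI 69).
65 − 69 = -4, so the two pitches are 4 semitones apart.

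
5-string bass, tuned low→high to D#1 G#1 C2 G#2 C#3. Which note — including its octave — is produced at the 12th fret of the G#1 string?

G#2

G#1 is MIDI 32. Adding 12 gives 44, which is G#2.
(Equivalently spelled Ab2.)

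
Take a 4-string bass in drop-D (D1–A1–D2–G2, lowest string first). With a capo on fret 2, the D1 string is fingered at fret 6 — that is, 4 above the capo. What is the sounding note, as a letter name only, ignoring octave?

The capo raises the open D1 by 2 semitones to E1; fretting 4 more gives D1 + 2 + 4 = D1 + 6 semitones, landing on G♯.

G♯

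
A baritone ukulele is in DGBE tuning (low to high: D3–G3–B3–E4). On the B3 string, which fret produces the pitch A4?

A4 is 10 semitones above the open B3 (B–C–C#–D–…–G–G#–A), so it sits at fret 10.

10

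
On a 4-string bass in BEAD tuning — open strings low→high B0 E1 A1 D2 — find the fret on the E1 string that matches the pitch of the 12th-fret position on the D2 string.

22

D2 at fret 12 is D2 + 12 semitones = D3.
The open E1 string is 10 semitones below the open D2, so the same pitch on the E1 string lies at fret 12 + 10 = 22.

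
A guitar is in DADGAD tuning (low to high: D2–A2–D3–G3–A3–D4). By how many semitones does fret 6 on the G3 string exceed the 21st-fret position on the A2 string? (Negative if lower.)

-5 semitones

G3 at fret 6 → C#4 (MIDI 61); A2 at fret 21 → F#4 (MIDI 66).
61 − 66 = -5, so the two pitches are 5 semitones apart.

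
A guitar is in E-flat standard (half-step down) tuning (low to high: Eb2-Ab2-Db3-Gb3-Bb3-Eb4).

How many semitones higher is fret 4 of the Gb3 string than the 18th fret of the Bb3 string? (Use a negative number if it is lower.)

-18 semitones

Gb3 at fret 4 → Bb3 (MIDI 58); Bb3 at fret 18 → E5 (MIDI 76).
58 − 76 = -18, so the two pitches are 18 semitones apart.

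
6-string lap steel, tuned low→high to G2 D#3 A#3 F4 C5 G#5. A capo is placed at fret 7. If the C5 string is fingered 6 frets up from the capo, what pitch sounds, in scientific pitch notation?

C#6

The capo raises the open C5 by 7 semitones to G5; fretting 6 more gives C5 + 7 + 6 = C5 + 13 semitones = C#6.
(Also written Db.)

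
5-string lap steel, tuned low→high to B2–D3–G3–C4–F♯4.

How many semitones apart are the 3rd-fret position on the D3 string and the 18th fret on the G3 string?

20 semitones

D3 at fret 3 → F3 (MIDI 53); G3 at fret 18 → C♯5 (MIDI 73).
53 − 73 = -20, so the two pitches are 20 semitones apart, with C♯5 the higher.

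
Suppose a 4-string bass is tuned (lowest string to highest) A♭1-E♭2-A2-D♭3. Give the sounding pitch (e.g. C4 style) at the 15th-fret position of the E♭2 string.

G♭3

The open E♭2 string plus 15 semitones: Eb–E–F–Gb–…–E–F–Gb.
The walk passes from B into C once, so the octave number goes from 2 to 3.
(Equivalently spelled F♯3.)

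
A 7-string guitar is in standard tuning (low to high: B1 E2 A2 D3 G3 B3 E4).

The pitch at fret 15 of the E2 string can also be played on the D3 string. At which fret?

5

E2 at fret 15 is E2 + 15 semitones = G3.
The open D3 string is 10 semitones above the open E2, so the same pitch on the D3 string lies at fret 15 − 10 = 5.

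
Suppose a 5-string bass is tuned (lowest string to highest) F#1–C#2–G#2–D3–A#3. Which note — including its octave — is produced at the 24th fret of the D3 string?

The open D3 string plus 24 semitones: D–D#–E–F–…–C–C#–D.
The walk passes from B into C 2 times, so the octave number goes from 3 to 5.

D5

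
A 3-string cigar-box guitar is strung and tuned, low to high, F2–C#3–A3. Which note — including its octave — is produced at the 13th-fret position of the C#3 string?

D4

C#3 is MIDI 49. Adding 13 gives 62, which is D4.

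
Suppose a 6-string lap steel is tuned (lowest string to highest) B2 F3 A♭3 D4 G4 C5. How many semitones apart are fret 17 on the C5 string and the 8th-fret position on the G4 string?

14 semitones

C5 at fret 17 → F6 (MIDI 89); G4 at fret 8 → E♭5 (MIDI 75).
89 − 75 = 14, so the two pitches are 14 semitones apart, with F6 the higher.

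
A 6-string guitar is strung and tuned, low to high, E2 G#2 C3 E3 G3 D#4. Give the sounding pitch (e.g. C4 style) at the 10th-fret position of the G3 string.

F4

Each fret is one semitone, so G3 + 10 = F4.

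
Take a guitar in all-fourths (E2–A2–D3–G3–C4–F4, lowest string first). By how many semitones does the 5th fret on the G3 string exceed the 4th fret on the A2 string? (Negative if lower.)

11 semitones

G3 at fret 5 → C4 (MIDI 60); A2 at fret 4 → C#3 (MIDI 49).
60 − 49 = 11, so the two pitches are 11 semitones apart.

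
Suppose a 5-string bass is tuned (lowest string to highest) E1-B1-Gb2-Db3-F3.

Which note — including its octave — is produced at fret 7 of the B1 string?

Each fret is one semitone, so B1 + 7 = Gb2.

Gb2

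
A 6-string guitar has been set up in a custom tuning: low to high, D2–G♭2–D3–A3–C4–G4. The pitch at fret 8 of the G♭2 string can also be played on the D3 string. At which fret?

0

Fret 8 on G♭2 is MIDI 42 + 8 = 50 (D3). On the D3 string (open MIDI 50), that pitch is 50 − 50 = fret 0.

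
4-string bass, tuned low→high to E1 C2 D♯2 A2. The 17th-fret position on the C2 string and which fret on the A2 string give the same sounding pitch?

Fret 17 on C2 is MIDI 36 + 17 = 53 (F3). On the A2 string (open MIDI 45), that pitch is 53 − 45 = fret 8.

8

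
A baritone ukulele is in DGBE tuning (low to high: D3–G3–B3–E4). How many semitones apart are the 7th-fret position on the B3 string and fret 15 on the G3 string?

B3 at fret 7 → F♯4 (MIDI 66); G3 at fret 15 → A♯4 (MIDI 70).
66 − 70 = -4, so the two pitches are 4 semitones apart, with A♯4 the higher.

4 semitones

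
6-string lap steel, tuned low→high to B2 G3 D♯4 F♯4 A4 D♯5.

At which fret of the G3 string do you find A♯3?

A♯3 is 3 semitones above the open G3 (G–G#–A–A#), so it sits at fret 3.

3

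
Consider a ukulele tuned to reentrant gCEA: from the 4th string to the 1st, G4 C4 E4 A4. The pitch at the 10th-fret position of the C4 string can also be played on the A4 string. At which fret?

1

C4 at fret 10 is C4 + 10 semitones = A#4.
The open A4 string is 9 semitones above the open C4, so the same pitch on the A4 string lies at fret 10 − 9 = 1.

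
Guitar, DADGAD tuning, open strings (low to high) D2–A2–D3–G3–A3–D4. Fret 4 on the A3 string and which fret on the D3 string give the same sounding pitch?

11

A3 at fret 4 is A3 + 4 semitones = C♯4.
The open D3 string is 7 semitones below the open A3, so the same pitch on the D3 string lies at fret 4 + 7 = 11.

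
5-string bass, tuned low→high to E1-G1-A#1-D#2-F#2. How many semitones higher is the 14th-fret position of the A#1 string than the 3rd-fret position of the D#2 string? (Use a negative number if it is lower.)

6 semitones

A#1 at fret 14 → C3 (MIDI 48); D#2 at fret 3 → F#2 (MIDI 42).
48 − 42 = 6, so the two pitches are 6 semitones apart.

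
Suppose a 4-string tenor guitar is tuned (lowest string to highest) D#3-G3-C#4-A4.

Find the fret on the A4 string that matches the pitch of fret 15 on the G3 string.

1

G3 at fret 15 is G3 + 15 semitones = A#4.
The open A4 string is 14 semitones above the open G3, so the same pitch on the A4 string lies at fret 15 − 14 = 1.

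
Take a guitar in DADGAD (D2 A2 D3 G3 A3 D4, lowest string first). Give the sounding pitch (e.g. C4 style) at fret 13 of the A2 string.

The open A2 string plus 13 semitones: A–A#–B–C–…–G#–A–A#.
The walk passes from B into C once, so the octave number goes from 2 to 3.
(Equivalently spelled Bb3.)

A#3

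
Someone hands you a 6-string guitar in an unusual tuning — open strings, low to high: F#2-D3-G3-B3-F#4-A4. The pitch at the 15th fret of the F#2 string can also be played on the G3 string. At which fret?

2

F#2 at fret 15 is F#2 + 15 semitones = A3.
The open G3 string is 13 semitones above the open F#2, so the same pitch on the G3 string lies at fret 15 − 13 = 2.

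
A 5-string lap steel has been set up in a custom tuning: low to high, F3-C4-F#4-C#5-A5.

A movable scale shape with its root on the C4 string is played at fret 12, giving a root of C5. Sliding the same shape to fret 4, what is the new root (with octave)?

Moving from fret 12 to fret 4 shifts the root by -8 semitones.
C5 down 8 semitones is E4.

E4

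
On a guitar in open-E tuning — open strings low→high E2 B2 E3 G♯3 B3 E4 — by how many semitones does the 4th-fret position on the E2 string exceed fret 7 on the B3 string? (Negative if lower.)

E2 at fret 4 → G♯2 (MIDI 44); B3 at fret 7 → F♯4 (MIDI 66).
44 − 66 = -22, so the two pitches are 22 semitones apart.

-22 semitones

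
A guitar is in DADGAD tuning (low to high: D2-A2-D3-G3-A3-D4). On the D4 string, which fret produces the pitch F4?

3

F4 is 3 semitones above the open D4 (D–D#–E–F), so it sits at fret 3.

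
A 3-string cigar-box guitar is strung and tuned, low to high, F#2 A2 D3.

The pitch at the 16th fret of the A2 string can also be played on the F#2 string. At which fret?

19

Fret 16 on A2 is MIDI 45 + 16 = 61 (C#4). On the F#2 string (open MIDI 42), that pitch is 61 − 42 = fret 19.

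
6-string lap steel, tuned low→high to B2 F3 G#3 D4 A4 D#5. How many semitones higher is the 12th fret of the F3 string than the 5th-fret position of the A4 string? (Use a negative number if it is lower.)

F3 at fret 12 → F4 (MIDI 65); A4 at fret 5 → D5 (MIDI 74).
65 − 74 = -9, so the two pitches are 9 semitones apart.

-9 semitones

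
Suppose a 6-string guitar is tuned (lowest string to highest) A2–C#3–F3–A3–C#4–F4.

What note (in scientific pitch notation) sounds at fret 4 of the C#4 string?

Each fret is one semitone, so C#4 + 4 = F4.

F4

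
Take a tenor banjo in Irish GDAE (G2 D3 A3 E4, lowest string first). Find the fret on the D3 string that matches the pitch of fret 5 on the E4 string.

E4 at fret 5 is E4 + 5 semitones = A4.
The open D3 string is 14 semitones below the open E4, so the same pitch on the D3 string lies at fret 5 + 14 = 19.

19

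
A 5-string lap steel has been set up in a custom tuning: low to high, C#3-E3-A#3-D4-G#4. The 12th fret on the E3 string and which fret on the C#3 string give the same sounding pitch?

E3 at fret 12 is E3 + 12 semitones = E4.
The open C#3 string is 3 semitones below the open E3, so the same pitch on the C#3 string lies at fret 12 + 3 = 15.

15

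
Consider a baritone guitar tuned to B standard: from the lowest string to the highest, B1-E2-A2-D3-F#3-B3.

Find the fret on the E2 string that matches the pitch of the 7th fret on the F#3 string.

F#3 at fret 7 is F#3 + 7 semitones = C#4.
The open E2 string is 14 semitones below the open F#3, so the same pitch on the E2 string lies at fret 7 + 14 = 21.

21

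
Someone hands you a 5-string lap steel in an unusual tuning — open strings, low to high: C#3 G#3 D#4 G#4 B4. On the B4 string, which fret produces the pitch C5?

C5 is 1 semitone above the open B4 (B–C), so it sits at fret 1.

1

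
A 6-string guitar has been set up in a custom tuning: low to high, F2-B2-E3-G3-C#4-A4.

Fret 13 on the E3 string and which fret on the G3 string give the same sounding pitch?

10

E3 at fret 13 is E3 + 13 semitones = F4.
The open G3 string is 3 semitones above the open E3, so the same pitch on the G3 string lies at fret 13 − 3 = 10.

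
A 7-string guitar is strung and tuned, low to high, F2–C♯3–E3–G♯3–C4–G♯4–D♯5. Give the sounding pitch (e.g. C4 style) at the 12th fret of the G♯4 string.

Each fret is one semitone, so G♯4 + 12 = G♯5.

G♯5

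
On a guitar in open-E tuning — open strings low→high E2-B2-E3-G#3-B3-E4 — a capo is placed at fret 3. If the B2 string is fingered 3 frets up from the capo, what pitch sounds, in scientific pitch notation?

F3

The capo raises the open B2 by 3 semitones to D3; fretting 3 more gives B2 + 3 + 3 = B2 + 6 semitones = F3.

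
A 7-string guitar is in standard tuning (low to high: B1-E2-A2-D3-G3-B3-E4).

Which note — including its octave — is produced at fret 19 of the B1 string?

F♯3

The open B1 string plus 19 semitones: B–C–C#–D–…–E–F–F#.
The walk passes from B into C 2 times, so the octave number goes from 1 to 3.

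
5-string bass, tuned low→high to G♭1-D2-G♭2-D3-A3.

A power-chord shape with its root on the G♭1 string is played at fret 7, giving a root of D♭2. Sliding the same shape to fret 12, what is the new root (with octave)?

Moving from fret 7 to fret 12 shifts the root by 5 semitones.
D♭2 up 5 semitones is G♭2.

G♭2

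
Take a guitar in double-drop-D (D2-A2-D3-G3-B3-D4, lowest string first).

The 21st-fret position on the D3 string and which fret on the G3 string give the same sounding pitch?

16

D3 at fret 21 is D3 + 21 semitones = B4.
The open G3 string is 5 semitones above the open D3, so the same pitch on the G3 string lies at fret 21 − 5 = 16.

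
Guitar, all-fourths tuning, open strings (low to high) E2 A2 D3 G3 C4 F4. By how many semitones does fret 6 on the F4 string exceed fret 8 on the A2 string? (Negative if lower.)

F4 at fret 6 → B4 (MIDI 71); A2 at fret 8 → F3 (MIDI 53).
71 − 53 = 18, so the two pitches are 18 semitones apart.

18 semitones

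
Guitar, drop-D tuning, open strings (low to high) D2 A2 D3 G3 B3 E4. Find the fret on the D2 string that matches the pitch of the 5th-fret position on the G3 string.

G3 at fret 5 is G3 + 5 semitones = C4.
The open D2 string is 17 semitones below the open G3, so the same pitch on the D2 string lies at fret 5 + 17 = 22.

22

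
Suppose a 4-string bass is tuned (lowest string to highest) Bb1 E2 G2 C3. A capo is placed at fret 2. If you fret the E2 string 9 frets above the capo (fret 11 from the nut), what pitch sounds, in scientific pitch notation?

Eb3

The capo raises the open E2 by 2 semitones to Gb2; fretting 9 more gives E2 + 2 + 9 = E2 + 11 semitones = Eb3.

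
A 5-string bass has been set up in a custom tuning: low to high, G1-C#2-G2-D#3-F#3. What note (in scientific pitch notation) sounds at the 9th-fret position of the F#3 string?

The open F#3 string plus 9 semitones: F#–G–G#–A–A#–B–C–C#–D–D#.
The walk passes from B into C once, so the octave number goes from 3 to 4.

D#4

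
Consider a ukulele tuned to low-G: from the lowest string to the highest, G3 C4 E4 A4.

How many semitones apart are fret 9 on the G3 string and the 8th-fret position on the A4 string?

13 semitones

G3 at fret 9 → E4 (MIDI 64); A4 at fret 8 → F5 (MIDI 77).
64 − 77 = -13, so the two pitches are 13 semitones apart, with F5 the higher.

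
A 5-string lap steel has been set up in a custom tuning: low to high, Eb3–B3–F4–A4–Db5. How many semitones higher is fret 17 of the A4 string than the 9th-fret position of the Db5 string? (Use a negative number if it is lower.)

4 semitones

A4 at fret 17 → D6 (MIDI 86); Db5 at fret 9 → Bb5 (MIDI 82).
86 − 82 = 4, so the two pitches are 4 semitones apart.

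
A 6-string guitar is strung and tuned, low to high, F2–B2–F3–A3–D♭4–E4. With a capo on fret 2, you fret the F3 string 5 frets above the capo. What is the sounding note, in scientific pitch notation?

The capo raises the open F3 by 2 semitones to G3; fretting 5 more gives F3 + 2 + 5 = F3 + 7 semitones = C4.

C4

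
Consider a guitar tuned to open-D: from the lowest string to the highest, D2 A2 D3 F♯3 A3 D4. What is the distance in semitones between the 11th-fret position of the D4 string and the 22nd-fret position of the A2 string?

D4 at fret 11 → C♯5 (MIDI 73); A2 at fret 22 → G4 (MIDI 67).
73 − 67 = 6, so the two pitches are 6 semitones apart, with C♯5 the higher.

6 semitones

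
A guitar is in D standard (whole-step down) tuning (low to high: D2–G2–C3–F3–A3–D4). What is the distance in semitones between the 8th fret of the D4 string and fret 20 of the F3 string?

3 semitones

D4 at fret 8 → A#4 (MIDI 70); F3 at fret 20 → C#5 (MIDI 73).
70 − 73 = -3, so the two pitches are 3 semitones apart, with C#5 the higher.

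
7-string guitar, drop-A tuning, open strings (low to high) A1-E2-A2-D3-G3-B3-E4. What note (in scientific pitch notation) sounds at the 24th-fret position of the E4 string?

E6

Each fret is one semitone, so E4 + 24 = E6.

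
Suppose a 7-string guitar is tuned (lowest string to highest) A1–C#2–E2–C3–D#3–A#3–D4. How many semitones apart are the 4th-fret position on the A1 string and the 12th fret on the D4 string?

37 semitones

A1 at fret 4 → C#2 (MIDI 37); D4 at fret 12 → D5 (MIDI 74).
37 − 74 = -37, so the two pitches are 37 semitones apart, with D5 the higher.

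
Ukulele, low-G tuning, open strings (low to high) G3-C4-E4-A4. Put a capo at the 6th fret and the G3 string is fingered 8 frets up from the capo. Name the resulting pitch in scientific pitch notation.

The capo raises the open G3 by 6 semitones to C♯4; fretting 8 more gives G3 + 6 + 8 = G3 + 14 semitones = A4.

A4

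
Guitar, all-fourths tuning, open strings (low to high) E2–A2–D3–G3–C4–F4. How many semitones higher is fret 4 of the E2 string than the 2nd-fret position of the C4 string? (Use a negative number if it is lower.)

-18 semitones

E2 at fret 4 → G#2 (MIDI 44); C4 at fret 2 → D4 (MIDI 62).
44 − 62 = -18, so the two pitches are 18 semitones apart.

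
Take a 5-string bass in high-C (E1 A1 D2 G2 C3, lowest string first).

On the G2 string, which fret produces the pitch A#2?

3

A#2 is 3 semitones above the open G2 (G–G#–A–A#), so it sits at fret 3.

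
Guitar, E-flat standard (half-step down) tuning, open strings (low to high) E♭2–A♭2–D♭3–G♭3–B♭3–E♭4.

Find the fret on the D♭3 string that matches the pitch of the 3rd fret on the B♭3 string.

B♭3 at fret 3 is B♭3 + 3 semitones = D♭4.
The open D♭3 string is 9 semitones below the open B♭3, so the same pitch on the D♭3 string lies at fret 3 + 9 = 12.

12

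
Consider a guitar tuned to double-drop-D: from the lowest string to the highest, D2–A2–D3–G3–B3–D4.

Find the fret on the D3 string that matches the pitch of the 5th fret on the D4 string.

D4 at fret 5 is D4 + 5 semitones = G4.
The open D3 string is 12 semitones below the open D4, so the same pitch on the D3 string lies at fret 5 + 12 = 17.

17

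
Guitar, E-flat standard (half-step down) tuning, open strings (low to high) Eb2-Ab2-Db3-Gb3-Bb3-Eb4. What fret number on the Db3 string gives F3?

4

F3 is 4 semitones above the open Db3 (Db–D–Eb–E–F), so it sits at fret 4.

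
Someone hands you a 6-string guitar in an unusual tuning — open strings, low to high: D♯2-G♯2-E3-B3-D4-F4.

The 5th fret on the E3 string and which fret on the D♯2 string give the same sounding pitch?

Fret 5 on E3 is MIDI 52 + 5 = 57 (A3). On the D♯2 string (open MIDI 39), that pitch is 57 − 39 = fret 18.

18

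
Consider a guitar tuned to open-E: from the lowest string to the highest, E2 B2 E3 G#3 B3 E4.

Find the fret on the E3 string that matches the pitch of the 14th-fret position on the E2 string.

E2 at fret 14 is E2 + 14 semitones = F#3.
The open E3 string is 12 semitones above the open E2, so the same pitch on the E3 string lies at fret 14 − 12 = 2.

2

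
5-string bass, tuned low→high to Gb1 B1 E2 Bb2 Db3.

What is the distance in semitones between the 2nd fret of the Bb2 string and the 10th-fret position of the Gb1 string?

8 semitones

Bb2 at fret 2 → C3 (MIDI 48); Gb1 at fret 10 → E2 (MIDI 40).
48 − 40 = 8, so the two pitches are 8 semitones apart, with C3 the higher.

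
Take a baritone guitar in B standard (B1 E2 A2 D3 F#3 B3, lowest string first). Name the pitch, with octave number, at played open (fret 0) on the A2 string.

A2

Fret 0 is the open string itself, so the pitch is just A2.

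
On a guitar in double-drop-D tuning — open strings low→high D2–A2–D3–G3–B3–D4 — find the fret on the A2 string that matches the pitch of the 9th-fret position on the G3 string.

G3 at fret 9 is G3 + 9 semitones = E4.
The open A2 string is 10 semitones below the open G3, so the same pitch on the A2 string lies at fret 9 + 10 = 19.

19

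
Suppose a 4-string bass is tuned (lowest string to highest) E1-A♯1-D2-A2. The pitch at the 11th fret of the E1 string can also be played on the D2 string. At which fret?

1

Fret 11 on E1 is MIDI 28 + 11 = 39 (D♯2). On the D2 string (open MIDI 38), that pitch is 39 − 38 = fret 1.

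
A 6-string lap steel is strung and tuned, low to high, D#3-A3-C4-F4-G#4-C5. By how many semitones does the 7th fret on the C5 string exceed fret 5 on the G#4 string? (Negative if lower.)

C5 at fret 7 → G5 (MIDI 79); G#4 at fret 5 → C#5 (MIDI 73).
79 − 73 = 6, so the two pitches are 6 semitones apart.

6 semitones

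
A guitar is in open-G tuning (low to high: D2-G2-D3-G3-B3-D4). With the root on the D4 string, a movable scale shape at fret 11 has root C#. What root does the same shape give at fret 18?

G#

Moving from fret 11 to fret 18 shifts the root by 7 semitones.
C# up 7 semitones is G#.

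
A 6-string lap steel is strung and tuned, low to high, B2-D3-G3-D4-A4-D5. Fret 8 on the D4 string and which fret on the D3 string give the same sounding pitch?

20

Fret 8 on D4 is MIDI 62 + 8 = 70 (A#4). On the D3 string (open MIDI 50), that pitch is 70 − 50 = fret 20.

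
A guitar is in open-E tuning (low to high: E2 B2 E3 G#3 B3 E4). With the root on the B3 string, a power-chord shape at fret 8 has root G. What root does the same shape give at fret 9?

Moving from fret 8 to fret 9 shifts the root by 1 semitone.
G up 1 semitone is G#.

G#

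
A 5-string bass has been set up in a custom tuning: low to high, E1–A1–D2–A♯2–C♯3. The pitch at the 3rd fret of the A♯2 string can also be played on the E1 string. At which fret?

Fret 3 on A♯2 is MIDI 46 + 3 = 49 (C♯3). On the E1 string (open MIDI 28), that pitch is 49 − 28 = fret 21.

21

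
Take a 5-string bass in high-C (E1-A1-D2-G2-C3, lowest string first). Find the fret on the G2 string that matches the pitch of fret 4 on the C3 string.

9

Fret 4 on C3 is MIDI 48 + 4 = 52 (E3). On the G2 string (open MIDI 43), that pitch is 52 − 43 = fret 9.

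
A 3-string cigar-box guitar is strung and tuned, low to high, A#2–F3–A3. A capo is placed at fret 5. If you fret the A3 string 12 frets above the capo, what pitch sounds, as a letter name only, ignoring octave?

D

The capo raises the open A3 by 5 semitones to D4; fretting 12 more gives A3 + 5 + 12 = A3 + 17 semitones, landing on D.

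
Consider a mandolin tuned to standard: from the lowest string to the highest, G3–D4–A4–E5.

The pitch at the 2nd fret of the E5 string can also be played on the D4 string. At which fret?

Fret 2 on E5 is MIDI 76 + 2 = 78 (F#5). On the D4 string (open MIDI 62), that pitch is 78 − 62 = fret 16.

16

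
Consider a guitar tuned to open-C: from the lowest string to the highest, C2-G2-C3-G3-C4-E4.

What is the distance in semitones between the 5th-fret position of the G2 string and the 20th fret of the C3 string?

20 semitones

G2 at fret 5 → C3 (MIDI 48); C3 at fret 20 → G#4 (MIDI 68).
48 − 68 = -20, so the two pitches are 20 semitones apart, with G#4 the higher.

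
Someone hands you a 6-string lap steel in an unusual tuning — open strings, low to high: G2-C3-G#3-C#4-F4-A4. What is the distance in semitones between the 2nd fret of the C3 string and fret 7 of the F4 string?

22 semitones

C3 at fret 2 → D3 (MIDI 50); F4 at fret 7 → C5 (MIDI 72).
50 − 72 = -22, so the two pitches are 22 semitones apart, with C5 the higher.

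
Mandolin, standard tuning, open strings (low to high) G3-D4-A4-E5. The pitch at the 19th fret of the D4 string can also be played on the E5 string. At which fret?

5

D4 at fret 19 is D4 + 19 semitones = A5.
The open E5 string is 14 semitones above the open D4, so the same pitch on the E5 string lies at fret 19 − 14 = 5.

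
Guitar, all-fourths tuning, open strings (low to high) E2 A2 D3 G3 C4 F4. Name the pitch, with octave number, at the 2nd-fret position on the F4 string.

G4

F4 is MIDI 65. Adding 2 gives 67, which is G4.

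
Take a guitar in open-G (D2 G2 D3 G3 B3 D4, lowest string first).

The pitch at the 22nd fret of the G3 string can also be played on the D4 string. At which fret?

15

Fret 22 on G3 is MIDI 55 + 22 = 77 (F5). On the D4 string (open MIDI 62), that pitch is 77 − 62 = fret 15.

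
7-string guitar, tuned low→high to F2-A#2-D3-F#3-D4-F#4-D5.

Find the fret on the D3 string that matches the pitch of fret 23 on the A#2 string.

19

A#2 at fret 23 is A#2 + 23 semitones = A4.
The open D3 string is 4 semitones above the open A#2, so the same pitch on the D3 string lies at fret 23 − 4 = 19.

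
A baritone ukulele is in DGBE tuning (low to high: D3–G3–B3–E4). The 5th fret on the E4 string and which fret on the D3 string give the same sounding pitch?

19

Fret 5 on E4 is MIDI 64 + 5 = 69 (A4). On the D3 string (open MIDI 50), that pitch is 69 − 50 = fret 19.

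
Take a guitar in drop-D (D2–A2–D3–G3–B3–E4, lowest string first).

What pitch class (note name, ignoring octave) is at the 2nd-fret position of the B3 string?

Each fret is one semitone, so B3 + 2 = C#.

C#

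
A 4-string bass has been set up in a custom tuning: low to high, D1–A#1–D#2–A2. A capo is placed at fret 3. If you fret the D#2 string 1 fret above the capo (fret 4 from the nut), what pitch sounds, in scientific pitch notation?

G2

The capo raises the open D#2 by 3 semitones to F#2; fretting 1 more gives D#2 + 3 + 1 = D#2 + 4 semitones = G2.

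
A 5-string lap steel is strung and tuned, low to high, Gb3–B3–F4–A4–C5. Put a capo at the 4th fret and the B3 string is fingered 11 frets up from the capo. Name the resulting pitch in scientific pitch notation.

D5

The capo raises the open B3 by 4 semitones to Eb4; fretting 11 more gives B3 + 4 + 11 = B3 + 15 semitones = D5.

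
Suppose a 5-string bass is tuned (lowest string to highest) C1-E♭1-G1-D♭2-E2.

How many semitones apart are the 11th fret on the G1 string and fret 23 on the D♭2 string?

G1 at fret 11 → G♭2 (MIDI 42); D♭2 at fret 23 → C4 (MIDI 60).
42 − 60 = -18, so the two pitches are 18 semitones apart, with C4 the higher.

18 semitones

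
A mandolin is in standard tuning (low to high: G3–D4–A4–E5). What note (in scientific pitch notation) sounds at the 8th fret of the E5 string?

Each fret is one semitone, so E5 + 8 = C6.

C6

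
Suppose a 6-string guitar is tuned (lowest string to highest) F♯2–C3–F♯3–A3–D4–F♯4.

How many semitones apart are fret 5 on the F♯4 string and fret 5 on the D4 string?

4 semitones

F♯4 at fret 5 → B4 (MIDI 71); D4 at fret 5 → G4 (MIDI 67).
71 − 67 = 4, so the two pitches are 4 semitones apart, with B4 the higher.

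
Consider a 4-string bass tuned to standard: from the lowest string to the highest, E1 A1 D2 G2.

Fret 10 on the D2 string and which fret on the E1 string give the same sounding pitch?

20

Fret 10 on D2 is MIDI 38 + 10 = 48 (C3). On the E1 string (open MIDI 28), that pitch is 48 − 28 = fret 20.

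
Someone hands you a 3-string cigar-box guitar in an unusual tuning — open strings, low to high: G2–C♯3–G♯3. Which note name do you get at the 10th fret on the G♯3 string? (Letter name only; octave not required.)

G♯3 is MIDI 56. Adding 10 gives 66; 66 mod 12 = 6, i.e. F♯.

F♯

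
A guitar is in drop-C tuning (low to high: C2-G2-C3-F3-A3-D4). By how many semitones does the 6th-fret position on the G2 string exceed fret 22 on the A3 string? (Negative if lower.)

-30 semitones

G2 at fret 6 → C#3 (MIDI 49); A3 at fret 22 → G5 (MIDI 79).
49 − 79 = -30, so the two pitches are 30 semitones apart.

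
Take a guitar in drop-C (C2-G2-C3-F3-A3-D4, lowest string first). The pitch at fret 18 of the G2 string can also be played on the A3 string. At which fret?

Fret 18 on G2 is MIDI 43 + 18 = 61 (C♯4). On the A3 string (open MIDI 57), that pitch is 61 − 57 = fret 4.

4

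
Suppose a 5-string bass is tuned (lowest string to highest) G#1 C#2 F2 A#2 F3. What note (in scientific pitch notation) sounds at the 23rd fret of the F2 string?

The open F2 string plus 23 semitones: F–F#–G–G#–…–D–D#–E.
The walk passes from B into C 2 times, so the octave number goes from 2 to 4.

E4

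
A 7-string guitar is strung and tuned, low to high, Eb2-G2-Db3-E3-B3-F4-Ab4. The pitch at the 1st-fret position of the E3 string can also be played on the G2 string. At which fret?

10

Fret 1 on E3 is MIDI 52 + 1 = 53 (F3). On the G2 string (open MIDI 43), that pitch is 53 − 43 = fret 10.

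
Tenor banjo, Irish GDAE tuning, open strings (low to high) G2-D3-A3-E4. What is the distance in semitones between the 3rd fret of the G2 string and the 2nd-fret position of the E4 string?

20 semitones

G2 at fret 3 → A♯2 (MIDI 46); E4 at fret 2 → F♯4 (MIDI 66).
46 − 66 = -20, so the two pitches are 20 semitones apart, with F♯4 the higher.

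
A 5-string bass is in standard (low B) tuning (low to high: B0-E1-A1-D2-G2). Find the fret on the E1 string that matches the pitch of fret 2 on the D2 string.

12

Fret 2 on D2 is MIDI 38 + 2 = 40 (E2). On the E1 string (open MIDI 28), that pitch is 40 − 28 = fret 12.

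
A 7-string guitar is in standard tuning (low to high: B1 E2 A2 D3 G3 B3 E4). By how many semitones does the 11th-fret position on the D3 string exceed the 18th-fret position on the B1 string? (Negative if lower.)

D3 at fret 11 → C♯4 (MIDI 61); B1 at fret 18 → F3 (MIDI 53).
61 − 53 = 8, so the two pitches are 8 semitones apart.

8 semitones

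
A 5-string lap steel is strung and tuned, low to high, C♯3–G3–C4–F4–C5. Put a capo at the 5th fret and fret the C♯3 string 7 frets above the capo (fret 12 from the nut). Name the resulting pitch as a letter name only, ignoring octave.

The capo raises the open C♯3 by 5 semitones to F♯3; fretting 7 more gives C♯3 + 5 + 7 = C♯3 + 12 semitones, landing on C♯.

C♯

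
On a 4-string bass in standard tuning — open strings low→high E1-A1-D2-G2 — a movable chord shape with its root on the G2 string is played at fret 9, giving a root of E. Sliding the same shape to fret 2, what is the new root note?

Moving from fret 9 to fret 2 shifts the root by -7 semitones.
E down 7 semitones is A.

A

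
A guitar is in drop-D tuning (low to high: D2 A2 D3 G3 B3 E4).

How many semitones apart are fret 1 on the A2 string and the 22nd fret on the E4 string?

A2 at fret 1 → A#2 (MIDI 46); E4 at fret 22 → D6 (MIDI 86).
46 − 86 = -40, so the two pitches are 40 semitones apart, with D6 the higher.

40 semitones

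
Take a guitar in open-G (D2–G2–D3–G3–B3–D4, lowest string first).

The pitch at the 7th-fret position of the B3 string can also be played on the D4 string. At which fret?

4

B3 at fret 7 is B3 + 7 semitones = F♯4.
The open D4 string is 3 semitones above the open B3, so the same pitch on the D4 string lies at fret 7 − 3 = 4.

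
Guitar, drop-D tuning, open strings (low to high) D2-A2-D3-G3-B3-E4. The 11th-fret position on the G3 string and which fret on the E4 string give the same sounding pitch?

G3 at fret 11 is G3 + 11 semitones = F#4.
The open E4 string is 9 semitones above the open G3, so the same pitch on the E4 string lies at fret 11 − 9 = 2.

2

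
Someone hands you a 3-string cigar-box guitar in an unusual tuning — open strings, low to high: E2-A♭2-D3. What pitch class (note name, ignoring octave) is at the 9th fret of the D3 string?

B

Each fret is one semitone, so D3 + 9 = B.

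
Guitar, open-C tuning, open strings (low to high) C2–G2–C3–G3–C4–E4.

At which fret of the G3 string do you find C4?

C4 is 5 semitones above the open G3 (G–G#–A–A#–B–C), so it sits at fret 5.

5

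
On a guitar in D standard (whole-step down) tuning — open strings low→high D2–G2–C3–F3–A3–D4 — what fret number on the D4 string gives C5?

C5 is 10 semitones above the open D4 (D–D#–E–F–…–A#–B–C), so it sits at fret 10.

10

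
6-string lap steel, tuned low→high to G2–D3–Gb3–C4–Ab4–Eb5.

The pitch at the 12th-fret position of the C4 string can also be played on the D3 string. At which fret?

C4 at fret 12 is C4 + 12 semitones = C5.
The open D3 string is 10 semitones below the open C4, so the same pitch on the D3 string lies at fret 12 + 10 = 22.

22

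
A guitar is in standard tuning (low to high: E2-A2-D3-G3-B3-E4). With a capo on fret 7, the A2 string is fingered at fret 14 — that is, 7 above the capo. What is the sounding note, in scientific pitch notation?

B3

The capo raises the open A2 by 7 semitones to E3; fretting 7 more gives A2 + 7 + 7 = A2 + 14 semitones = B3.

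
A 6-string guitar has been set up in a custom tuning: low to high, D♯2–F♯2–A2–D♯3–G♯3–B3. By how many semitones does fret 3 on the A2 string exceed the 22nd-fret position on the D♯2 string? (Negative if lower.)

A2 at fret 3 → C3 (MIDI 48); D♯2 at fret 22 → C♯4 (MIDI 61).
48 − 61 = -13, so the two pitches are 13 semitones apart.

-13 semitones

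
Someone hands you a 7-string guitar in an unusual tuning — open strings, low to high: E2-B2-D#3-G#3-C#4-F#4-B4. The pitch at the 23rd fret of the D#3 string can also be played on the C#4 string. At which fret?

D#3 at fret 23 is D#3 + 23 semitones = D5.
The open C#4 string is 10 semitones above the open D#3, so the same pitch on the C#4 string lies at fret 23 − 10 = 13.

13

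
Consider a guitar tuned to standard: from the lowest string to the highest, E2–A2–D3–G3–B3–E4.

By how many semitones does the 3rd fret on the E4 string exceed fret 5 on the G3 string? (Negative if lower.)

7 semitones

E4 at fret 3 → G4 (MIDI 67); G3 at fret 5 → C4 (MIDI 60).
67 − 60 = 7, so the two pitches are 7 semitones apart.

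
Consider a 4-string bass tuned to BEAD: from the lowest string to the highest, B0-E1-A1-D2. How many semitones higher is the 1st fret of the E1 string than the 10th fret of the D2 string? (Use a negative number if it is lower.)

-19 semitones

E1 at fret 1 → F1 (MIDI 29); D2 at fret 10 → C3 (MIDI 48).
29 − 48 = -19, so the two pitches are 19 semitones apart.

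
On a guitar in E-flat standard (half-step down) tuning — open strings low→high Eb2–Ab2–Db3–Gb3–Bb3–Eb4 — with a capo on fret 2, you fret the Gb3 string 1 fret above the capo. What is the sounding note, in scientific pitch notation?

The capo raises the open Gb3 by 2 semitones to Ab3; fretting 1 more gives Gb3 + 2 + 1 = Gb3 + 3 semitones = A3.

A3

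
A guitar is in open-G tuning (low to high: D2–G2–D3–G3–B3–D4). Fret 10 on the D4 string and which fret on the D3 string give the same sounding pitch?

Fret 10 on D4 is MIDI 62 + 10 = 72 (C5). On the D3 string (open MIDI 50), that pitch is 72 − 50 = fret 22.

22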